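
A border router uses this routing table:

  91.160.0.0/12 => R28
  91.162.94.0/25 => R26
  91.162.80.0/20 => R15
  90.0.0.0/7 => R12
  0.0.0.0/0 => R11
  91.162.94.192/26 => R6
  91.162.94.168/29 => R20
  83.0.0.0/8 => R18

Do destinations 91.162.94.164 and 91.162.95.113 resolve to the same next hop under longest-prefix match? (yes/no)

91.162.94.164: longest match 91.162.80.0/20 -> R15
91.162.95.113: longest match 91.162.80.0/20 -> R15

yes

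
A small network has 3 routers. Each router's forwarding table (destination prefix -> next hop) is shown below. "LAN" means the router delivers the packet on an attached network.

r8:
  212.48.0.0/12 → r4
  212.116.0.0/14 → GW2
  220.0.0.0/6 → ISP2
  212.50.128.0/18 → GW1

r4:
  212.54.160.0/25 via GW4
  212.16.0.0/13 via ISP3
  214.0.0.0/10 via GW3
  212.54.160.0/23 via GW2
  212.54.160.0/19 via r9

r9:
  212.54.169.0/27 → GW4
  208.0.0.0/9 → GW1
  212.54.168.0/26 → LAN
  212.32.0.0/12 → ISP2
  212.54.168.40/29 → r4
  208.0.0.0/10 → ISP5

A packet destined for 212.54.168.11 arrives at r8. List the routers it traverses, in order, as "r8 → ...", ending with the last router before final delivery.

At r8: longest match for 212.54.168.11 is 212.48.0.0/12 -> r4
At r4: longest match for 212.54.168.11 is 212.54.160.0/19 -> r9
At r9: longest match for 212.54.168.11 is 212.54.168.0/26 -> LAN

r8 → r4 → r9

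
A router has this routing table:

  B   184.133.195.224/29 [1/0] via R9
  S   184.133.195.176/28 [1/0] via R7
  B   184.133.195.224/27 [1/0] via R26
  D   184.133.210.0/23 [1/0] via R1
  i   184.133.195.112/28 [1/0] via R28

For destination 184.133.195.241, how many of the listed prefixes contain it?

Prefixes containing 184.133.195.241:
  184.133.195.224/27 (184.133.195.224 - 184.133.195.255)
Total matching entries: 1.

1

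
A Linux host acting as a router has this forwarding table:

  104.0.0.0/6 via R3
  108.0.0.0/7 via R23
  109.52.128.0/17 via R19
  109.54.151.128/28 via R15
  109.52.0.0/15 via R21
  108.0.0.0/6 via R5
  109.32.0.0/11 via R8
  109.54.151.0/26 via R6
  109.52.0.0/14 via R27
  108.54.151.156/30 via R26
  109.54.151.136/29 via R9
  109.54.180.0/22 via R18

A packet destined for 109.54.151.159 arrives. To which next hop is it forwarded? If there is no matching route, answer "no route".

R27

Routes whose prefix contains 109.54.151.159:
  108.0.0.0/6 (108.0.0.0 - 111.255.255.255) -> R5
  108.0.0.0/7 (108.0.0.0 - 109.255.255.255) -> R23
  109.32.0.0/11 (109.32.0.0 - 109.63.255.255) -> R8
  109.52.0.0/14 (109.52.0.0 - 109.55.255.255) -> R27
More-specific entries that do NOT match:
  108.54.151.156/30 (108.54.151.156 - 108.54.151.159) does not contain 109.54.151.159
  109.54.151.136/29 (109.54.151.136 - 109.54.151.143) does not contain 109.54.151.159
  109.54.151.128/28 (109.54.151.128 - 109.54.151.143) does not contain 109.54.151.159
  109.54.151.0/26 (109.54.151.0 - 109.54.151.63) does not contain 109.54.151.159
  109.54.180.0/22 (109.54.180.0 - 109.54.183.255) does not contain 109.54.151.159
  109.52.128.0/17 (109.52.128.0 - 109.52.255.255) does not contain 109.54.151.159
  109.52.0.0/15 (109.52.0.0 - 109.53.255.255) does not contain 109.54.151.159
Longest matching prefix is /14 -> next hop R27.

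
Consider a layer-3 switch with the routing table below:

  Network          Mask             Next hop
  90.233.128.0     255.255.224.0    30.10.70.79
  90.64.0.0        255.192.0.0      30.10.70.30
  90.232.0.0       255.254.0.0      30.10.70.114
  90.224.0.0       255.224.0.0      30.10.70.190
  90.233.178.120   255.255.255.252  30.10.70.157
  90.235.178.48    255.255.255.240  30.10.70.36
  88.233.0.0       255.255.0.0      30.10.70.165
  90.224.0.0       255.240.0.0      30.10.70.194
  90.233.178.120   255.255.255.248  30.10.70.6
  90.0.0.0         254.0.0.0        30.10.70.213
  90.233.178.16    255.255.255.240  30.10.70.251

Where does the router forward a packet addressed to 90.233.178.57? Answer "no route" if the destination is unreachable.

Routes whose prefix contains 90.233.178.57:
  90.0.0.0/7 (90.0.0.0 - 91.255.255.255) -> 30.10.70.213
  90.224.0.0/11 (90.224.0.0 - 90.255.255.255) -> 30.10.70.190
  90.224.0.0/12 (90.224.0.0 - 90.239.255.255) -> 30.10.70.194
  90.232.0.0/15 (90.232.0.0 - 90.233.255.255) -> 30.10.70.114
More-specific entries that do NOT match:
  90.233.178.120/30 (90.233.178.120 - 90.233.178.123) does not contain 90.233.178.57
  90.233.178.120/29 (90.233.178.120 - 90.233.178.127) does not contain 90.233.178.57
  90.235.178.48/28 (90.235.178.48 - 90.235.178.63) does not contain 90.233.178.57
  90.233.178.16/28 (90.233.178.16 - 90.233.178.31) does not contain 90.233.178.57
  90.233.128.0/19 (90.233.128.0 - 90.233.159.255) does not contain 90.233.178.57
  88.233.0.0/16 (88.233.0.0 - 88.233.255.255) does not contain 90.233.178.57
Longest matching prefix is /15 -> next hop 30.10.70.114.

30.10.70.114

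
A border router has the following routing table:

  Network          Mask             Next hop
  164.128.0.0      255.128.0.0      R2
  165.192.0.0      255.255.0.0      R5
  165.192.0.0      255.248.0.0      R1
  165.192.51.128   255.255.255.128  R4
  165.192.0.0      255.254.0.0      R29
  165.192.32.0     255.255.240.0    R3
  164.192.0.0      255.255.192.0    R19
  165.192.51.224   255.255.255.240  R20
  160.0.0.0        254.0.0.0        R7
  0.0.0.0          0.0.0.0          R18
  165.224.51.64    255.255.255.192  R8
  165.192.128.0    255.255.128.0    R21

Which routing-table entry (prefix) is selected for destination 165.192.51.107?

Entries matching 165.192.51.107:
  0.0.0.0/0 (default, matches everything)
  165.192.0.0/13 (165.192.0.0 - 165.199.255.255)
  165.192.0.0/15 (165.192.0.0 - 165.193.255.255)
  165.192.0.0/16 (165.192.0.0 - 165.192.255.255)
Most specific is 165.192.0.0/16.

165.192.0.0/16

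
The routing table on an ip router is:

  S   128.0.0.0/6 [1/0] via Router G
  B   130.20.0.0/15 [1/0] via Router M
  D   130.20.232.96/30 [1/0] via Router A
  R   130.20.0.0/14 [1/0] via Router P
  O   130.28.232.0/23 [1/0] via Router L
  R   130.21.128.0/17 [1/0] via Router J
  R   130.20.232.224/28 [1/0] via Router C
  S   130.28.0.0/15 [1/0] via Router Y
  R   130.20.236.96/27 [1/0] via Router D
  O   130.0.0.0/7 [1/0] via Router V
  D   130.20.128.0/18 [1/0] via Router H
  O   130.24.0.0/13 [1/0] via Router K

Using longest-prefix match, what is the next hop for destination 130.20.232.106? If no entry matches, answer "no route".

Routes whose prefix contains 130.20.232.106:
  128.0.0.0/6 (128.0.0.0 - 131.255.255.255) -> Router G
  130.0.0.0/7 (130.0.0.0 - 131.255.255.255) -> Router V
  130.20.0.0/14 (130.20.0.0 - 130.23.255.255) -> Router P
  130.20.0.0/15 (130.20.0.0 - 130.21.255.255) -> Router M
More-specific entries that do NOT match:
  130.20.232.96/30 (130.20.232.96 - 130.20.232.99) does not contain 130.20.232.106
  130.20.232.224/28 (130.20.232.224 - 130.20.232.239) does not contain 130.20.232.106
  130.20.236.96/27 (130.20.236.96 - 130.20.236.127) does not contain 130.20.232.106
  130.28.232.0/23 (130.28.232.0 - 130.28.233.255) does not contain 130.20.232.106
  130.20.128.0/18 (130.20.128.0 - 130.20.191.255) does not contain 130.20.232.106
  130.21.128.0/17 (130.21.128.0 - 130.21.255.255) does not contain 130.20.232.106
Longest matching prefix is /15 -> next hop Router M.

Router M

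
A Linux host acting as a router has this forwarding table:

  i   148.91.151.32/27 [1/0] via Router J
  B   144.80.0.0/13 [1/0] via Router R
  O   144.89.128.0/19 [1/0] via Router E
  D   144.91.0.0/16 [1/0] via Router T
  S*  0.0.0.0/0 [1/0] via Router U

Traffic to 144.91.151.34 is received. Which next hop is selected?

Routes whose prefix contains 144.91.151.34:
  0.0.0.0/0 (default, matches everything) -> Router U
  144.91.0.0/16 (144.91.0.0 - 144.91.255.255) -> Router T
More-specific entries that do NOT match:
  148.91.151.32/27 (148.91.151.32 - 148.91.151.63) does not contain 144.91.151.34
  144.89.128.0/19 (144.89.128.0 - 144.89.159.255) does not contain 144.91.151.34
Longest matching prefix is /16 -> next hop Router T.

Router T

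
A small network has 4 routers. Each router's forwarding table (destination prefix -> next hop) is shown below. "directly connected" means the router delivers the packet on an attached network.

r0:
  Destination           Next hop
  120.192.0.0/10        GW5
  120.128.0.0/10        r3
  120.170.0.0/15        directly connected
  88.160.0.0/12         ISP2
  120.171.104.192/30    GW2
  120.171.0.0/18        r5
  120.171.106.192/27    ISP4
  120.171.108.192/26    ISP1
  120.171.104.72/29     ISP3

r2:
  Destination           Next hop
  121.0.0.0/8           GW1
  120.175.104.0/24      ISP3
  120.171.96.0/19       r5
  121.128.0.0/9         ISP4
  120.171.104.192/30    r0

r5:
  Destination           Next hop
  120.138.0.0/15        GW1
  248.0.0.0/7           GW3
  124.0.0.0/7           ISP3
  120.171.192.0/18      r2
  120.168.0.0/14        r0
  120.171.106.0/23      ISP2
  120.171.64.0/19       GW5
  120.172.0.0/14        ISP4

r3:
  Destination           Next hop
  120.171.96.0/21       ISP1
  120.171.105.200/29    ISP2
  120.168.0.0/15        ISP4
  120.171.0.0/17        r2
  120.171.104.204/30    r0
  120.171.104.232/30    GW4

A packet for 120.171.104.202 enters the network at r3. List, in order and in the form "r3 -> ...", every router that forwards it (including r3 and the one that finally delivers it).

At r3: longest match for 120.171.104.202 is 120.171.0.0/17 -> r2
At r2: longest match for 120.171.104.202 is 120.171.96.0/19 -> r5
At r5: longest match for 120.171.104.202 is 120.168.0.0/14 -> r0
At r0: longest match for 120.171.104.202 is 120.170.0.0/15 -> directly connected

r3 -> r2 -> r5 -> r0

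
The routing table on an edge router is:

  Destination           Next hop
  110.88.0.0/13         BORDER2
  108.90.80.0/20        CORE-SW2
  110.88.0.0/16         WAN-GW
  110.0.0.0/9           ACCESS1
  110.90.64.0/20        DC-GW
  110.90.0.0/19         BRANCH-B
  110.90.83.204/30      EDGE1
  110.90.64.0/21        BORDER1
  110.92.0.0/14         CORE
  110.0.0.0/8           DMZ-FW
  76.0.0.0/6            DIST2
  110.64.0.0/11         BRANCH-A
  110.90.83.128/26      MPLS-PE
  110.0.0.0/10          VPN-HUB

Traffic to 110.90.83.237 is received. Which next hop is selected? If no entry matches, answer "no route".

Routes whose prefix contains 110.90.83.237:
  110.0.0.0/8 (110.0.0.0 - 110.255.255.255) -> DMZ-FW
  110.0.0.0/9 (110.0.0.0 - 110.127.255.255) -> ACCESS1
  110.64.0.0/11 (110.64.0.0 - 110.95.255.255) -> BRANCH-A
  110.88.0.0/13 (110.88.0.0 - 110.95.255.255) -> BORDER2
More-specific entries that do NOT match:
  110.90.83.204/30 (110.90.83.204 - 110.90.83.207) does not contain 110.90.83.237
  110.90.83.128/26 (110.90.83.128 - 110.90.83.191) does not contain 110.90.83.237
  110.90.64.0/21 (110.90.64.0 - 110.90.71.255) does not contain 110.90.83.237
  108.90.80.0/20 (108.90.80.0 - 108.90.95.255) does not contain 110.90.83.237
  110.90.64.0/20 (110.90.64.0 - 110.90.79.255) does not contain 110.90.83.237
  110.90.0.0/19 (110.90.0.0 - 110.90.31.255) does not contain 110.90.83.237
  110.88.0.0/16 (110.88.0.0 - 110.88.255.255) does not contain 110.90.83.237
  110.92.0.0/14 (110.92.0.0 - 110.95.255.255) does not contain 110.90.83.237
Longest matching prefix is /13 -> next hop BORDER2.

BORDER2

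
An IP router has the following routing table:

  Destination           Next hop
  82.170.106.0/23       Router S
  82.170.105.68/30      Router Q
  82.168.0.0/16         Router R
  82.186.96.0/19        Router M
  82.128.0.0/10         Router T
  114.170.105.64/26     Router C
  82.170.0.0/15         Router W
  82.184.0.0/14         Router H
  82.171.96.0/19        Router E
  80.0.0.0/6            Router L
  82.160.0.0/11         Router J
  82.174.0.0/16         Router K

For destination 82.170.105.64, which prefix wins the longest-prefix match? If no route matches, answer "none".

Entries matching 82.170.105.64:
  80.0.0.0/6 (80.0.0.0 - 83.255.255.255)
  82.128.0.0/10 (82.128.0.0 - 82.191.255.255)
  82.160.0.0/11 (82.160.0.0 - 82.191.255.255)
  82.170.0.0/15 (82.170.0.0 - 82.171.255.255)
Most specific is 82.170.0.0/15.

82.170.0.0/15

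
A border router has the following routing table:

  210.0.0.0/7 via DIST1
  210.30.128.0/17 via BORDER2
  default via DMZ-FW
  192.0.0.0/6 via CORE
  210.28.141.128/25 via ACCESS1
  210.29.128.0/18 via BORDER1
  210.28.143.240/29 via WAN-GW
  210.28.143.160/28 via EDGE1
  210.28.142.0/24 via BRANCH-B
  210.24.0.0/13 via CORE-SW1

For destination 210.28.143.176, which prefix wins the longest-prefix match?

Entries matching 210.28.143.176:
  0.0.0.0/0 (default, matches everything)
  210.0.0.0/7 (210.0.0.0 - 211.255.255.255)
  210.24.0.0/13 (210.24.0.0 - 210.31.255.255)
Most specific is 210.24.0.0/13.

210.24.0.0/13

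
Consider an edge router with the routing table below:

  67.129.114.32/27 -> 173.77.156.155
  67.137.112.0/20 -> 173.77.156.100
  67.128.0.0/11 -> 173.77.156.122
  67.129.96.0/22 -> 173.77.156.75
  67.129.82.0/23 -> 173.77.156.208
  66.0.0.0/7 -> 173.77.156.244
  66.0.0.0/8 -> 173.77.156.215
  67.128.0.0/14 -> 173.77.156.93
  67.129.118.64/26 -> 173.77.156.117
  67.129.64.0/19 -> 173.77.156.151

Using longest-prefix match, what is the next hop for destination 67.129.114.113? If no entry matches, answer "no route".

173.77.156.93

Routes whose prefix contains 67.129.114.113:
  66.0.0.0/7 (66.0.0.0 - 67.255.255.255) -> 173.77.156.244
  67.128.0.0/11 (67.128.0.0 - 67.159.255.255) -> 173.77.156.122
  67.128.0.0/14 (67.128.0.0 - 67.131.255.255) -> 173.77.156.93
More-specific entries that do NOT match:
  67.129.114.32/27 (67.129.114.32 - 67.129.114.63) does not contain 67.129.114.113
  67.129.118.64/26 (67.129.118.64 - 67.129.118.127) does not contain 67.129.114.113
  67.129.82.0/23 (67.129.82.0 - 67.129.83.255) does not contain 67.129.114.113
  67.129.96.0/22 (67.129.96.0 - 67.129.99.255) does not contain 67.129.114.113
  67.137.112.0/20 (67.137.112.0 - 67.137.127.255) does not contain 67.129.114.113
  67.129.64.0/19 (67.129.64.0 - 67.129.95.255) does not contain 67.129.114.113
Longest matching prefix is /14 -> next hop 173.77.156.93.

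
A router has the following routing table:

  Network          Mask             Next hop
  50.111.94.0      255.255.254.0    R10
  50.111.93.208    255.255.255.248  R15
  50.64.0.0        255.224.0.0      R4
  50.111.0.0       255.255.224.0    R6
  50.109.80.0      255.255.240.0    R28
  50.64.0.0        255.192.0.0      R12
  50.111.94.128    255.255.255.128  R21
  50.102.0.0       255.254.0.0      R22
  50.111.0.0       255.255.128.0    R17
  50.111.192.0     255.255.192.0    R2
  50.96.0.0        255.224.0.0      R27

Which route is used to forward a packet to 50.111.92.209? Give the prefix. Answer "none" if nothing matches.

50.111.0.0/17

Entries matching 50.111.92.209:
  50.64.0.0/10 (50.64.0.0 - 50.127.255.255)
  50.96.0.0/11 (50.96.0.0 - 50.127.255.255)
  50.111.0.0/17 (50.111.0.0 - 50.111.127.255)
Most specific is 50.111.0.0/17.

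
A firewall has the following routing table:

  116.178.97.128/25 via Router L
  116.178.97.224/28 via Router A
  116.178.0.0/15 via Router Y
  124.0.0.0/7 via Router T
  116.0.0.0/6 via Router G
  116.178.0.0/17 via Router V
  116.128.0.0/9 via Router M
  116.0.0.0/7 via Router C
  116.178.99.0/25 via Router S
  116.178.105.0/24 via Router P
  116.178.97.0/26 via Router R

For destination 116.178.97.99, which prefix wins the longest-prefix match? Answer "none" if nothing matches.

Entries matching 116.178.97.99:
  116.0.0.0/6 (116.0.0.0 - 119.255.255.255)
  116.0.0.0/7 (116.0.0.0 - 117.255.255.255)
  116.128.0.0/9 (116.128.0.0 - 116.255.255.255)
  116.178.0.0/15 (116.178.0.0 - 116.179.255.255)
  116.178.0.0/17 (116.178.0.0 - 116.178.127.255)
Most specific is 116.178.0.0/17.

116.178.0.0/17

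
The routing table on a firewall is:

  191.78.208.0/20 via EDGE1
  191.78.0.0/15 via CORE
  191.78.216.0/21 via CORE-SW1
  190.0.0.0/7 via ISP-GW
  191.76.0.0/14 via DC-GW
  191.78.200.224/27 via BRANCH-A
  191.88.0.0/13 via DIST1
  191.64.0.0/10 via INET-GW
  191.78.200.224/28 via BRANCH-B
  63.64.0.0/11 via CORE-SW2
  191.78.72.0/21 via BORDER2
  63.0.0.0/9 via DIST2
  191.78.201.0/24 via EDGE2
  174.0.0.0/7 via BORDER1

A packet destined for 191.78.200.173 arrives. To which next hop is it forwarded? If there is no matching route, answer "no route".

Routes whose prefix contains 191.78.200.173:
  190.0.0.0/7 (190.0.0.0 - 191.255.255.255) -> ISP-GW
  191.64.0.0/10 (191.64.0.0 - 191.127.255.255) -> INET-GW
  191.76.0.0/14 (191.76.0.0 - 191.79.255.255) -> DC-GW
  191.78.0.0/15 (191.78.0.0 - 191.79.255.255) -> CORE
More-specific entries that do NOT match:
  191.78.200.224/28 (191.78.200.224 - 191.78.200.239) does not contain 191.78.200.173
  191.78.200.224/27 (191.78.200.224 - 191.78.200.255) does not contain 191.78.200.173
  191.78.201.0/24 (191.78.201.0 - 191.78.201.255) does not contain 191.78.200.173
  191.78.216.0/21 (191.78.216.0 - 191.78.223.255) does not contain 191.78.200.173
  191.78.72.0/21 (191.78.72.0 - 191.78.79.255) does not contain 191.78.200.173
  191.78.208.0/20 (191.78.208.0 - 191.78.223.255) does not contain 191.78.200.173
Longest matching prefix is /15 -> next hop CORE.

CORE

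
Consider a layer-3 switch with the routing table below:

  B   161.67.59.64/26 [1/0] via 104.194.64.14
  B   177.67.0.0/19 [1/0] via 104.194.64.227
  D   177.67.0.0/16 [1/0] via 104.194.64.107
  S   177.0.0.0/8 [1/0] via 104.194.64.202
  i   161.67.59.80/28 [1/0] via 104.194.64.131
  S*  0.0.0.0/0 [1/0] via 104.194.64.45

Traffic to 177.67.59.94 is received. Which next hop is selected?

Routes whose prefix contains 177.67.59.94:
  0.0.0.0/0 (default, matches everything) -> 104.194.64.45
  177.0.0.0/8 (177.0.0.0 - 177.255.255.255) -> 104.194.64.202
  177.67.0.0/16 (177.67.0.0 - 177.67.255.255) -> 104.194.64.107
More-specific entries that do NOT match:
  161.67.59.80/28 (161.67.59.80 - 161.67.59.95) does not contain 177.67.59.94
  161.67.59.64/26 (161.67.59.64 - 161.67.59.127) does not contain 177.67.59.94
  177.67.0.0/19 (177.67.0.0 - 177.67.31.255) does not contain 177.67.59.94
Longest matching prefix is /16 -> next hop 104.194.64.107.

104.194.64.107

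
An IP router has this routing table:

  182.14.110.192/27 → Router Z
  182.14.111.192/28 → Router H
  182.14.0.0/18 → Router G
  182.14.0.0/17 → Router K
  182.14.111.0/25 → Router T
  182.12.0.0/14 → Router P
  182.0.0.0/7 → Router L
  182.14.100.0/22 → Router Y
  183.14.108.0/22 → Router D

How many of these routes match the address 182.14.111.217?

3

Prefixes containing 182.14.111.217:
  182.0.0.0/7 (182.0.0.0 - 183.255.255.255)
  182.12.0.0/14 (182.12.0.0 - 182.15.255.255)
  182.14.0.0/17 (182.14.0.0 - 182.14.127.255)
Total matching entries: 3.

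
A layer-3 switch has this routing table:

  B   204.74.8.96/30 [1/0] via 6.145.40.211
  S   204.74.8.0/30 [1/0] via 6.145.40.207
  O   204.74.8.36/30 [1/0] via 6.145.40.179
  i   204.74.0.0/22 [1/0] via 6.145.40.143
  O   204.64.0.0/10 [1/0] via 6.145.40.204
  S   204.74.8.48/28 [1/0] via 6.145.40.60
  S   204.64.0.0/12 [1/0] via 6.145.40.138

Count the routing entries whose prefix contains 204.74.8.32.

2

Prefixes containing 204.74.8.32:
  204.64.0.0/10 (204.64.0.0 - 204.127.255.255)
  204.64.0.0/12 (204.64.0.0 - 204.79.255.255)
Total matching entries: 2.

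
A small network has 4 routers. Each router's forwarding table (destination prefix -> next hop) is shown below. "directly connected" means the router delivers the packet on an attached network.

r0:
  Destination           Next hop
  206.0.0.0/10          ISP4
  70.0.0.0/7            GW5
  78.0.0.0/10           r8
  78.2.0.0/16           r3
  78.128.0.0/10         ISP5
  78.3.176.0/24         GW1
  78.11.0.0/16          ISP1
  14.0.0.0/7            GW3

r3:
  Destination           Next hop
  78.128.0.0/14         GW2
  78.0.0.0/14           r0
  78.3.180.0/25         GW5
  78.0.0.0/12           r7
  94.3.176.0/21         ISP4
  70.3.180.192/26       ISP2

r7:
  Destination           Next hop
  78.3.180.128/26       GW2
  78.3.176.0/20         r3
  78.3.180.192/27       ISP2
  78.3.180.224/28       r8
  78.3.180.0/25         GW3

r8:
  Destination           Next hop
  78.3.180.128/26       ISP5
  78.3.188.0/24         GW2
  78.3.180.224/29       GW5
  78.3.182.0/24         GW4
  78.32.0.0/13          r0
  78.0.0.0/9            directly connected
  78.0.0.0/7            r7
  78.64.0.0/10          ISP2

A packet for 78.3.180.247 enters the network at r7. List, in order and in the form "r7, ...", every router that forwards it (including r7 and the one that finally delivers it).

r7, r3, r0, r8

At r7: longest match for 78.3.180.247 is 78.3.176.0/20 -> r3
At r3: longest match for 78.3.180.247 is 78.0.0.0/14 -> r0
At r0: longest match for 78.3.180.247 is 78.0.0.0/10 -> r8
At r8: longest match for 78.3.180.247 is 78.0.0.0/9 -> directly connected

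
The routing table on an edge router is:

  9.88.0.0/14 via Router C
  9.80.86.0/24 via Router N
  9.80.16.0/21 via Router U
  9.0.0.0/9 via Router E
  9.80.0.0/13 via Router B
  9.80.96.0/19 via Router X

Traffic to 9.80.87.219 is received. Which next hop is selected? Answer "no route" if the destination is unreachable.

Router B

Routes whose prefix contains 9.80.87.219:
  9.0.0.0/9 (9.0.0.0 - 9.127.255.255) -> Router E
  9.80.0.0/13 (9.80.0.0 - 9.87.255.255) -> Router B
More-specific entries that do NOT match:
  9.80.86.0/24 (9.80.86.0 - 9.80.86.255) does not contain 9.80.87.219
  9.80.16.0/21 (9.80.16.0 - 9.80.23.255) does not contain 9.80.87.219
  9.80.96.0/19 (9.80.96.0 - 9.80.127.255) does not contain 9.80.87.219
  9.88.0.0/14 (9.88.0.0 - 9.91.255.255) does not contain 9.80.87.219
Longest matching prefix is /13 -> next hop Router B.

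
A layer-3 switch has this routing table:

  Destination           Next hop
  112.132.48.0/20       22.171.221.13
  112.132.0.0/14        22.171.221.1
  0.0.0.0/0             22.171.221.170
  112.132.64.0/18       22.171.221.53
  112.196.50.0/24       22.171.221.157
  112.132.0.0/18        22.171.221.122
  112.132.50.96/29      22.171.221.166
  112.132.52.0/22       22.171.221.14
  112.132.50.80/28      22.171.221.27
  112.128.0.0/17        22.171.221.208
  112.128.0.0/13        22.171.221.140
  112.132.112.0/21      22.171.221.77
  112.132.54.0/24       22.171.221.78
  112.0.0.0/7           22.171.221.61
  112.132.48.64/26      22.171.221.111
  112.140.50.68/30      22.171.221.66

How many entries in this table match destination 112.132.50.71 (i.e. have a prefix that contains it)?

6

Prefixes containing 112.132.50.71:
  0.0.0.0/0 (default, matches everything)
  112.0.0.0/7 (112.0.0.0 - 113.255.255.255)
  112.128.0.0/13 (112.128.0.0 - 112.135.255.255)
  112.132.0.0/14 (112.132.0.0 - 112.135.255.255)
  112.132.0.0/18 (112.132.0.0 - 112.132.63.255)
  112.132.48.0/20 (112.132.48.0 - 112.132.63.255)
Total matching entries: 6.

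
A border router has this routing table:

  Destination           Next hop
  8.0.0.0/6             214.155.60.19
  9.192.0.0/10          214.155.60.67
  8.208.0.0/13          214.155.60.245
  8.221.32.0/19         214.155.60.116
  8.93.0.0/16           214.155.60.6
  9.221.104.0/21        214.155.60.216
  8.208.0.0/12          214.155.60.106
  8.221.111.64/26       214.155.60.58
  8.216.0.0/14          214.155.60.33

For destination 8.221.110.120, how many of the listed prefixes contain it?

Prefixes containing 8.221.110.120:
  8.0.0.0/6 (8.0.0.0 - 11.255.255.255)
  8.208.0.0/12 (8.208.0.0 - 8.223.255.255)
Total matching entries: 2.

2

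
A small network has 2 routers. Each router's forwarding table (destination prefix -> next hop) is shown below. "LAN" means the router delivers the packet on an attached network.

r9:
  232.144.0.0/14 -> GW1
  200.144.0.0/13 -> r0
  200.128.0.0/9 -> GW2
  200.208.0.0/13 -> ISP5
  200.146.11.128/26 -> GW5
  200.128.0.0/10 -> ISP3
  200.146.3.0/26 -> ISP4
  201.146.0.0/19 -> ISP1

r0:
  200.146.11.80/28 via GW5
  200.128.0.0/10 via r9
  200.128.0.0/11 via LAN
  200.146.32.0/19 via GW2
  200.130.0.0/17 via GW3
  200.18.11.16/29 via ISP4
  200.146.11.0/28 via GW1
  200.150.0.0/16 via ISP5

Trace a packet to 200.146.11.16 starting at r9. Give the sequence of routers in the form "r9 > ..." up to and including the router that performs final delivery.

At r9: longest match for 200.146.11.16 is 200.144.0.0/13 -> r0
At r0: longest match for 200.146.11.16 is 200.128.0.0/11 -> LAN

r9 > r0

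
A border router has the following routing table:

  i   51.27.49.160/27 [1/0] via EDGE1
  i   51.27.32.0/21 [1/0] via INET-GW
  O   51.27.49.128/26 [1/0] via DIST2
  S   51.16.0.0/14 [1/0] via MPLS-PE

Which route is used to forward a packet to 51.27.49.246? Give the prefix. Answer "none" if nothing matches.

none

51.27.49.246 is outside every listed prefix and there is no default route.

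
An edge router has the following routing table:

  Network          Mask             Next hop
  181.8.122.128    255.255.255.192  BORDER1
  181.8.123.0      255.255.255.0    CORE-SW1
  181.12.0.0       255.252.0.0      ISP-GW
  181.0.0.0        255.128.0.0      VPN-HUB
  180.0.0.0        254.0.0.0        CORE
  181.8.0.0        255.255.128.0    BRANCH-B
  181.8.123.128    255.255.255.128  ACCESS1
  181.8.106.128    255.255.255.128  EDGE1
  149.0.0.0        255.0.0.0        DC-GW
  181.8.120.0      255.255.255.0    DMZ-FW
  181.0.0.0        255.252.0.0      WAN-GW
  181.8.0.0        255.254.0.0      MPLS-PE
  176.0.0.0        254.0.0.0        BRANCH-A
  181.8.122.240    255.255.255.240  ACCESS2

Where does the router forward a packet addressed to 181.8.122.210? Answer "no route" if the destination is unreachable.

Routes whose prefix contains 181.8.122.210:
  180.0.0.0/7 (180.0.0.0 - 181.255.255.255) -> CORE
  181.0.0.0/9 (181.0.0.0 - 181.127.255.255) -> VPN-HUB
  181.8.0.0/15 (181.8.0.0 - 181.9.255.255) -> MPLS-PE
  181.8.0.0/17 (181.8.0.0 - 181.8.127.255) -> BRANCH-B
More-specific entries that do NOT match:
  181.8.122.240/28 (181.8.122.240 - 181.8.122.255) does not contain 181.8.122.210
  181.8.122.128/26 (181.8.122.128 - 181.8.122.191) does not contain 181.8.122.210
  181.8.123.128/25 (181.8.123.128 - 181.8.123.255) does not contain 181.8.122.210
  181.8.106.128/25 (181.8.106.128 - 181.8.106.255) does not contain 181.8.122.210
  181.8.123.0/24 (181.8.123.0 - 181.8.123.255) does not contain 181.8.122.210
  181.8.120.0/24 (181.8.120.0 - 181.8.120.255) does not contain 181.8.122.210
Longest matching prefix is /17 -> next hop BRANCH-B.

BRANCH-B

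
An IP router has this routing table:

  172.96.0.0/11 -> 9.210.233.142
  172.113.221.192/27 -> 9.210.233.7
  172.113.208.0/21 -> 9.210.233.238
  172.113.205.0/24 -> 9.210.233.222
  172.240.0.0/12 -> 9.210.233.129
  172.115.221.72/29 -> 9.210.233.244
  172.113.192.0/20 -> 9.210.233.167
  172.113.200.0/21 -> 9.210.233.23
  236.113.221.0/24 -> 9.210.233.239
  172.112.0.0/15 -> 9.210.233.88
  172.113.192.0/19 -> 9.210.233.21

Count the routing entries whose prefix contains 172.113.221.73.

3

Prefixes containing 172.113.221.73:
  172.96.0.0/11 (172.96.0.0 - 172.127.255.255)
  172.112.0.0/15 (172.112.0.0 - 172.113.255.255)
  172.113.192.0/19 (172.113.192.0 - 172.113.223.255)
Total matching entries: 3.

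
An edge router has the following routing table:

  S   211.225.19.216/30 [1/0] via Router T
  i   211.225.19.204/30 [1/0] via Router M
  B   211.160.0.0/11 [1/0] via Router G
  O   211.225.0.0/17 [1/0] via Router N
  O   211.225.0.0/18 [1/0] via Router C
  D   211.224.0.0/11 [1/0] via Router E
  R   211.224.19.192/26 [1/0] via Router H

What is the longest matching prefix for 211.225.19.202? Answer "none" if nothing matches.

211.225.0.0/18

Entries matching 211.225.19.202:
  211.224.0.0/11 (211.224.0.0 - 211.255.255.255)
  211.225.0.0/17 (211.225.0.0 - 211.225.127.255)
  211.225.0.0/18 (211.225.0.0 - 211.225.63.255)
Most specific is 211.225.0.0/18.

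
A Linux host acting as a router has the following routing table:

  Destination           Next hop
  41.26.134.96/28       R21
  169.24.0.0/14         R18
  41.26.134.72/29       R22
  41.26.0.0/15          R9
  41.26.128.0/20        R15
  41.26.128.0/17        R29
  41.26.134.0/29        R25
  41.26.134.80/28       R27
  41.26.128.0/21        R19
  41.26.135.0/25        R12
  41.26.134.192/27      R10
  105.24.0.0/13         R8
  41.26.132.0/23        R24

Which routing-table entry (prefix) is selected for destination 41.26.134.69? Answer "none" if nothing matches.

41.26.128.0/21

Entries matching 41.26.134.69:
  41.26.0.0/15 (41.26.0.0 - 41.27.255.255)
  41.26.128.0/17 (41.26.128.0 - 41.26.255.255)
  41.26.128.0/20 (41.26.128.0 - 41.26.143.255)
  41.26.128.0/21 (41.26.128.0 - 41.26.135.255)
Most specific is 41.26.128.0/21.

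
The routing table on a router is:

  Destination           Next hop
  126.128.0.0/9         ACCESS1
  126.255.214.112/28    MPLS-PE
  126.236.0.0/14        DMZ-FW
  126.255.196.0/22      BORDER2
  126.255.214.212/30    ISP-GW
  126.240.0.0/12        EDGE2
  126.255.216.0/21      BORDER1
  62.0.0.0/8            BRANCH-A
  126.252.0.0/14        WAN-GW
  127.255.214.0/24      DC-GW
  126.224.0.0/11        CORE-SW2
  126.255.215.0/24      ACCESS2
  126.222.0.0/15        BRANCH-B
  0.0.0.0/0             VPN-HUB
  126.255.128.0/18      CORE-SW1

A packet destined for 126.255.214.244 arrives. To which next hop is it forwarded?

Routes whose prefix contains 126.255.214.244:
  0.0.0.0/0 (default, matches everything) -> VPN-HUB
  126.128.0.0/9 (126.128.0.0 - 126.255.255.255) -> ACCESS1
  126.224.0.0/11 (126.224.0.0 - 126.255.255.255) -> CORE-SW2
  126.240.0.0/12 (126.240.0.0 - 126.255.255.255) -> EDGE2
  126.252.0.0/14 (126.252.0.0 - 126.255.255.255) -> WAN-GW
More-specific entries that do NOT match:
  126.255.214.212/30 (126.255.214.212 - 126.255.214.215) does not contain 126.255.214.244
  126.255.214.112/28 (126.255.214.112 - 126.255.214.127) does not contain 126.255.214.244
  127.255.214.0/24 (127.255.214.0 - 127.255.214.255) does not contain 126.255.214.244
  126.255.215.0/24 (126.255.215.0 - 126.255.215.255) does not contain 126.255.214.244
  126.255.196.0/22 (126.255.196.0 - 126.255.199.255) does not contain 126.255.214.244
  126.255.216.0/21 (126.255.216.0 - 126.255.223.255) does not contain 126.255.214.244
  126.255.128.0/18 (126.255.128.0 - 126.255.191.255) does not contain 126.255.214.244
  126.222.0.0/15 (126.222.0.0 - 126.223.255.255) does not contain 126.255.214.244
Longest matching prefix is /14 -> next hop WAN-GW.

WAN-GW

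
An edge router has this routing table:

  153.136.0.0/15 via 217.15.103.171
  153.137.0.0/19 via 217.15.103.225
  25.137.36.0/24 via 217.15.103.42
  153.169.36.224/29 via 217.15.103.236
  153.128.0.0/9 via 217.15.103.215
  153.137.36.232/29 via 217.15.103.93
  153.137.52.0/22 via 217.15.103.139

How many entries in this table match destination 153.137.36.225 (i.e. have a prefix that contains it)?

2

Prefixes containing 153.137.36.225:
  153.128.0.0/9 (153.128.0.0 - 153.255.255.255)
  153.136.0.0/15 (153.136.0.0 - 153.137.255.255)
Total matching entries: 2.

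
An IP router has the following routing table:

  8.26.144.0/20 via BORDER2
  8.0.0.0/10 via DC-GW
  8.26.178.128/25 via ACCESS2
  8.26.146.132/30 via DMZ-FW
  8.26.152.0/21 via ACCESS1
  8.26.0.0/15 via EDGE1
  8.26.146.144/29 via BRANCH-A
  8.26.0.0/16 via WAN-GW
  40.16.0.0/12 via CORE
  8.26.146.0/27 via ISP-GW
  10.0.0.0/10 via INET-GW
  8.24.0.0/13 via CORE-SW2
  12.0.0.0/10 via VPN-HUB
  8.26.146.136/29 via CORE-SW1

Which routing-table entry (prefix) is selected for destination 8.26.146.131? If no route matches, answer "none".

8.26.144.0/20

Entries matching 8.26.146.131:
  8.0.0.0/10 (8.0.0.0 - 8.63.255.255)
  8.24.0.0/13 (8.24.0.0 - 8.31.255.255)
  8.26.0.0/15 (8.26.0.0 - 8.27.255.255)
  8.26.0.0/16 (8.26.0.0 - 8.26.255.255)
  8.26.144.0/20 (8.26.144.0 - 8.26.159.255)
Most specific is 8.26.144.0/20.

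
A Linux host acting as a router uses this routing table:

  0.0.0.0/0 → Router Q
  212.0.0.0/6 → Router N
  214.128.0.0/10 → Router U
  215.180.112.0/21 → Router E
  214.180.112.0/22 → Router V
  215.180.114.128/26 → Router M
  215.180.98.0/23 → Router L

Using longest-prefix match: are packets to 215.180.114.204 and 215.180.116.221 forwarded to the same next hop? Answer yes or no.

yes

215.180.114.204: longest match 215.180.112.0/21 -> Router E
215.180.116.221: longest match 215.180.112.0/21 -> Router E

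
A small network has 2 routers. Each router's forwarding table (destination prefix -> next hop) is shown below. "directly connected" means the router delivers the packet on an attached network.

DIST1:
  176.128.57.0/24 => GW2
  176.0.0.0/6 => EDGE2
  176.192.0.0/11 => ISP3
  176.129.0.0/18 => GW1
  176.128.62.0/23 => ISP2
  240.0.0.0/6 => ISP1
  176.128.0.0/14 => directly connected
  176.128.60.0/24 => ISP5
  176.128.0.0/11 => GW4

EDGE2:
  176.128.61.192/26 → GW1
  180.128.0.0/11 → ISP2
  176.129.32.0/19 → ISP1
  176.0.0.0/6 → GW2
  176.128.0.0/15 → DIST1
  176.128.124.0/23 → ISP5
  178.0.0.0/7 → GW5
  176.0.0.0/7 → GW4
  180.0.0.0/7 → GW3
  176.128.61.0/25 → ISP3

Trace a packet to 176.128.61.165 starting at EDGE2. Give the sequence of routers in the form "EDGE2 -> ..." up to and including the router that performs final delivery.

EDGE2 -> DIST1

At EDGE2: longest match for 176.128.61.165 is 176.128.0.0/15 -> DIST1
At DIST1: longest match for 176.128.61.165 is 176.128.0.0/14 -> directly connected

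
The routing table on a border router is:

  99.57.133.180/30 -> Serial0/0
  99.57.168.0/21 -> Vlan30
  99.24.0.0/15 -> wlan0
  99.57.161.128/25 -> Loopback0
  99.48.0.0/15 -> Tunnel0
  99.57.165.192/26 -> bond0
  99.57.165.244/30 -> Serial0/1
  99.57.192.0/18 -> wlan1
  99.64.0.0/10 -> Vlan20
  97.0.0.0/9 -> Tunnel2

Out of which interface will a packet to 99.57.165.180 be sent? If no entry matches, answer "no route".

No entry's prefix contains 99.57.165.180; there is no default route.

no route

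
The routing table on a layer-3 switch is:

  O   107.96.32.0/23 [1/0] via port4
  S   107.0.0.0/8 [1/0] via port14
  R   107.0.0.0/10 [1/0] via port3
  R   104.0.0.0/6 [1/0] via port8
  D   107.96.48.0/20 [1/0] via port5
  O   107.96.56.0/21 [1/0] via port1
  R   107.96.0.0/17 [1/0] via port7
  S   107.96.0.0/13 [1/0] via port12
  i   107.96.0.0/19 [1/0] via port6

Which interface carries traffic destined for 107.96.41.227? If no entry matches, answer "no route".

Routes whose prefix contains 107.96.41.227:
  104.0.0.0/6 (104.0.0.0 - 107.255.255.255) -> port8
  107.0.0.0/8 (107.0.0.0 - 107.255.255.255) -> port14
  107.96.0.0/13 (107.96.0.0 - 107.103.255.255) -> port12
  107.96.0.0/17 (107.96.0.0 - 107.96.127.255) -> port7
More-specific entries that do NOT match:
  107.96.32.0/23 (107.96.32.0 - 107.96.33.255) does not contain 107.96.41.227
  107.96.56.0/21 (107.96.56.0 - 107.96.63.255) does not contain 107.96.41.227
  107.96.48.0/20 (107.96.48.0 - 107.96.63.255) does not contain 107.96.41.227
  107.96.0.0/19 (107.96.0.0 - 107.96.31.255) does not contain 107.96.41.227
Longest matching prefix is /17 -> interface port7.

port7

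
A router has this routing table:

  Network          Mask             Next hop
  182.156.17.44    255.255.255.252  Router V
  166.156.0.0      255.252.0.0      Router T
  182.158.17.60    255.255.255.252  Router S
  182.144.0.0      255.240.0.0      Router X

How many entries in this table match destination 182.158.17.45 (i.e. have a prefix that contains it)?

1

Prefixes containing 182.158.17.45:
  182.144.0.0/12 (182.144.0.0 - 182.159.255.255)
Total matching entries: 1.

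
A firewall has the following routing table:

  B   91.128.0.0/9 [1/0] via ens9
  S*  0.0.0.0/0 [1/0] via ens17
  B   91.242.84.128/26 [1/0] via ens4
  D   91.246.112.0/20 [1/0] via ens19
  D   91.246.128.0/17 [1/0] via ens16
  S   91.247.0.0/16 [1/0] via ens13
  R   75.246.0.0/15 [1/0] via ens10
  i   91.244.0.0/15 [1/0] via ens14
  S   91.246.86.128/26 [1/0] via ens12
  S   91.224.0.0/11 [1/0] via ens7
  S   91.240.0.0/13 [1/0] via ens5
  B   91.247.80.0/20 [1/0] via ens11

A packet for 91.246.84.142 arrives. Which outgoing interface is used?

Routes whose prefix contains 91.246.84.142:
  0.0.0.0/0 (default, matches everything) -> ens17
  91.128.0.0/9 (91.128.0.0 - 91.255.255.255) -> ens9
  91.224.0.0/11 (91.224.0.0 - 91.255.255.255) -> ens7
  91.240.0.0/13 (91.240.0.0 - 91.247.255.255) -> ens5
More-specific entries that do NOT match:
  91.242.84.128/26 (91.242.84.128 - 91.242.84.191) does not contain 91.246.84.142
  91.246.86.128/26 (91.246.86.128 - 91.246.86.191) does not contain 91.246.84.142
  91.246.112.0/20 (91.246.112.0 - 91.246.127.255) does not contain 91.246.84.142
  91.247.80.0/20 (91.247.80.0 - 91.247.95.255) does not contain 91.246.84.142
  91.246.128.0/17 (91.246.128.0 - 91.246.255.255) does not contain 91.246.84.142
  91.247.0.0/16 (91.247.0.0 - 91.247.255.255) does not contain 91.246.84.142
  75.246.0.0/15 (75.246.0.0 - 75.247.255.255) does not contain 91.246.84.142
  91.244.0.0/15 (91.244.0.0 - 91.245.255.255) does not contain 91.246.84.142
Longest matching prefix is /13 -> interface ens5.

ens5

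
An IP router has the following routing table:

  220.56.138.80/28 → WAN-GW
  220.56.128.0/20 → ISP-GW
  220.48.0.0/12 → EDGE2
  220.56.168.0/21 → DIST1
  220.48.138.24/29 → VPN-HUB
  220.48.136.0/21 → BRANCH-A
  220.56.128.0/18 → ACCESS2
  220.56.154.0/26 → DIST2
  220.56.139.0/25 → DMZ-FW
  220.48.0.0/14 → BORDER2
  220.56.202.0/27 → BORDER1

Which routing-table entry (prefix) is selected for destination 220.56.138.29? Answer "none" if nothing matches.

220.56.128.0/20

Entries matching 220.56.138.29:
  220.48.0.0/12 (220.48.0.0 - 220.63.255.255)
  220.56.128.0/18 (220.56.128.0 - 220.56.191.255)
  220.56.128.0/20 (220.56.128.0 - 220.56.143.255)
Most specific is 220.56.128.0/20.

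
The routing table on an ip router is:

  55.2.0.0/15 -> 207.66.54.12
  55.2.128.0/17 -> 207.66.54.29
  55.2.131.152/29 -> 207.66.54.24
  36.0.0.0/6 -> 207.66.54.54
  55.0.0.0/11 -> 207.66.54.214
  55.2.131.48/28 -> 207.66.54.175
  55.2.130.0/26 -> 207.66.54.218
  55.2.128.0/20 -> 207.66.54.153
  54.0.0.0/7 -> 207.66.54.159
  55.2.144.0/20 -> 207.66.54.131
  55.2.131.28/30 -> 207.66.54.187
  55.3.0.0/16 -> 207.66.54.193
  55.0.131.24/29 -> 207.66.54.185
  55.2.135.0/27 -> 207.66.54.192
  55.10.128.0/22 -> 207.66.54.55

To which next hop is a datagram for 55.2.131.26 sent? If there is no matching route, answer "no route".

Routes whose prefix contains 55.2.131.26:
  54.0.0.0/7 (54.0.0.0 - 55.255.255.255) -> 207.66.54.159
  55.0.0.0/11 (55.0.0.0 - 55.31.255.255) -> 207.66.54.214
  55.2.0.0/15 (55.2.0.0 - 55.3.255.255) -> 207.66.54.12
  55.2.128.0/17 (55.2.128.0 - 55.2.255.255) -> 207.66.54.29
  55.2.128.0/20 (55.2.128.0 - 55.2.143.255) -> 207.66.54.153
More-specific entries that do NOT match:
  55.2.131.28/30 (55.2.131.28 - 55.2.131.31) does not contain 55.2.131.26
  55.2.131.152/29 (55.2.131.152 - 55.2.131.159) does not contain 55.2.131.26
  55.0.131.24/29 (55.0.131.24 - 55.0.131.31) does not contain 55.2.131.26
  55.2.131.48/28 (55.2.131.48 - 55.2.131.63) does not contain 55.2.131.26
  55.2.135.0/27 (55.2.135.0 - 55.2.135.31) does not contain 55.2.131.26
  55.2.130.0/26 (55.2.130.0 - 55.2.130.63) does not contain 55.2.131.26
  55.10.128.0/22 (55.10.128.0 - 55.10.131.255) does not contain 55.2.131.26
Longest matching prefix is /20 -> next hop 207.66.54.153.

207.66.54.153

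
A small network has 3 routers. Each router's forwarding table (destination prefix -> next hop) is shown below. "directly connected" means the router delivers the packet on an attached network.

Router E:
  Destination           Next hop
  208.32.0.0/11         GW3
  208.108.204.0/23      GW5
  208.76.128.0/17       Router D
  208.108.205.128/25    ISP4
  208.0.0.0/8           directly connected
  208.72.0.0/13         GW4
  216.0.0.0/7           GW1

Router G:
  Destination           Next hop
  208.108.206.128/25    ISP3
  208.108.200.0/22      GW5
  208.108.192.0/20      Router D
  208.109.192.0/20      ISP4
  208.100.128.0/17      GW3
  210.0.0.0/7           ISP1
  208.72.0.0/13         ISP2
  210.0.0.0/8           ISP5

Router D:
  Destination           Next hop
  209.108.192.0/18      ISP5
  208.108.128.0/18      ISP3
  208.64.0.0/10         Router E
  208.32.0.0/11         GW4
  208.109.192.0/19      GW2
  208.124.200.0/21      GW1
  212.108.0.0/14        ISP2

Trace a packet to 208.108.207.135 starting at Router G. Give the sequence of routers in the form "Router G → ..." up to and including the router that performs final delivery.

Router G → Router D → Router E

At Router G: longest match for 208.108.207.135 is 208.108.192.0/20 -> Router D
At Router D: longest match for 208.108.207.135 is 208.64.0.0/10 -> Router E
At Router E: longest match for 208.108.207.135 is 208.0.0.0/8 -> directly connected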